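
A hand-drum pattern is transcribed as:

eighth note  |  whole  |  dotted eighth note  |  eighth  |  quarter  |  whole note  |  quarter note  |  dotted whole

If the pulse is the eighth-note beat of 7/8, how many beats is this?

One eighth-note beat = 2 sixteenth notes.
Express everything in sixteenth notes: eighth note = 2; whole = 16; dotted eighth note = 3; eighth = 2; quarter = 4; whole note = 16; quarter note = 4; dotted whole = 24.
Altogether 2 + 16 + 3 + 2 + 4 + 16 + 4 + 24 = 71.
71 ÷ 2 = 35.5 beats.

35.5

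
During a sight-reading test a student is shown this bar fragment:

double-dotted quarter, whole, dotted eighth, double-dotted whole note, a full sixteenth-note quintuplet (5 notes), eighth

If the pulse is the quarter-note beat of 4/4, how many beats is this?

15

One quarter-note beat = 4 sixteenth notes.
Each duration in sixteenth notes: double-dotted quarter = 7; whole = 16; dotted eighth = 3; double-dotted whole note = 28; a full sixteenth-note quintuplet (5 notes) (five quintuplet sixteenths span one quarter) = 4; eighth = 2.
Altogether 7 + 16 + 3 + 28 + 4 + 2 = 60.
60 ÷ 4 = 15 beats.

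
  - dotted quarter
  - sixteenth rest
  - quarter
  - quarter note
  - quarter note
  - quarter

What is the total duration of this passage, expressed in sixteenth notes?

Working in sixteenth notes: dotted quarter = 6; sixteenth rest = 1; quarter = 4; quarter note = 4; quarter note = 4; quarter = 4.
Altogether 6 + 1 + 4 + 4 + 4 + 4 = 23 sixteenth notes.

23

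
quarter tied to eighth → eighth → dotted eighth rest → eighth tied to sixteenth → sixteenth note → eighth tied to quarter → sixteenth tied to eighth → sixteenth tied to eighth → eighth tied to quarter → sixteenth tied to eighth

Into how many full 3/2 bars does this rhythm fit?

One bar of 3/2 = 24 sixteenth notes.
Convert each value to sixteenth notes: quarter tied to eighth (quarter + eighth) = 6; eighth = 2; dotted eighth rest = 3; eighth tied to sixteenth (eighth + sixteenth) = 3; sixteenth note = 1; eighth tied to quarter (eighth + quarter) = 6; sixteenth tied to eighth (sixteenth + eighth) = 3; sixteenth tied to eighth (sixteenth + eighth) = 3; eighth tied to quarter (eighth + quarter) = 6; sixteenth tied to eighth (sixteenth + eighth) = 3.
Total: 6 + 2 + 3 + 3 + 1 + 6 + 3 + 3 + 6 + 3 = 36.
36 ÷ 24 = 1 complete bar with 12 left over.

1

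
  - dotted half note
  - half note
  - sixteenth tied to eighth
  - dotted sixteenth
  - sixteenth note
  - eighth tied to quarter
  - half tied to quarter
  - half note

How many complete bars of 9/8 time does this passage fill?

2

One bar of 9/8 = 36 thirty-second notes.
Express everything in thirty-second notes: dotted half note = 24; half note = 16; sixteenth tied to eighth (sixteenth + eighth) = 6; dotted sixteenth = 3; sixteenth note = 2; eighth tied to quarter (eighth + quarter) = 12; half tied to quarter (half + quarter) = 24; half note = 16.
Total: 24 + 16 + 6 + 3 + 2 + 12 + 24 + 16 = 103.
103 ÷ 36 = 2 complete bars with 31 left over.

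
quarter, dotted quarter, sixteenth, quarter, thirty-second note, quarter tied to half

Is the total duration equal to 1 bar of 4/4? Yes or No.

No

One bar of 4/4 = 32 thirty-second notes.
Convert each value to thirty-second notes: quarter = 8; dotted quarter = 12; sixteenth = 2; quarter = 8; thirty-second note = 1; quarter tied to half (quarter + half) = 24.
Sum: 8 + 12 + 2 + 8 + 1 + 24 = 55.
55 exceeds 32, so the answer is No.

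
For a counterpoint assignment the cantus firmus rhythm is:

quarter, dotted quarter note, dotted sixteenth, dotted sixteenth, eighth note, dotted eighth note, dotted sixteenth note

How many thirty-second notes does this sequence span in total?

39

Express everything in thirty-second notes: quarter = 8; dotted quarter note = 12; dotted sixteenth = 3; dotted sixteenth = 3; eighth note = 4; dotted eighth note = 6; dotted sixteenth note = 3.
Adding: 8 + 12 + 3 + 3 + 4 + 6 + 3 = 39 thirty-second notes.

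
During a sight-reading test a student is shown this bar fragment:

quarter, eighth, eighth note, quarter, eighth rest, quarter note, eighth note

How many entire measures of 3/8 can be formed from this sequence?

3

One bar of 3/8 = 3 eighth notes.
Convert each value to eighth notes: quarter = 2; eighth = 1; eighth note = 1; quarter = 2; eighth rest = 1; quarter note = 2; eighth note = 1.
Sum: 2 + 1 + 1 + 2 + 1 + 2 + 1 = 10.
10 ÷ 3 = 3 complete bars with 1 left over.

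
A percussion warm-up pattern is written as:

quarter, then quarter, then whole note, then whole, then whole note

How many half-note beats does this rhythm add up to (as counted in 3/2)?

One half-note beat = 2 quarter notes.
In quarter notes: quarter = 1; quarter = 1; whole note = 4; whole = 4; whole note = 4.
Sum: 1 + 1 + 4 + 4 + 4 = 14.
14 ÷ 2 = 7 beats.

7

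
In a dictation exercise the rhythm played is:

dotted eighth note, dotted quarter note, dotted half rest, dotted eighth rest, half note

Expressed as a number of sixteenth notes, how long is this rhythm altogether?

32

Express everything in sixteenth notes: dotted eighth note = 3; dotted quarter note = 6; dotted half rest = 12; dotted eighth rest = 3; half note = 8.
Sum: 3 + 6 + 12 + 3 + 8 = 32 sixteenth notes.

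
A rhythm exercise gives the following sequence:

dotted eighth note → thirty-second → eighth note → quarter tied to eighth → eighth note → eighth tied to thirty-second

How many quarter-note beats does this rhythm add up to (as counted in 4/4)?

One quarter-note beat = 8 thirty-second notes.
Each duration in thirty-second notes: dotted eighth note = 6; thirty-second = 1; eighth note = 4; quarter tied to eighth (quarter + eighth) = 12; eighth note = 4; eighth tied to thirty-second (eighth + thirty-second) = 5.
Altogether 6 + 1 + 4 + 12 + 4 + 5 = 32.
32 ÷ 8 = 4 beats.

4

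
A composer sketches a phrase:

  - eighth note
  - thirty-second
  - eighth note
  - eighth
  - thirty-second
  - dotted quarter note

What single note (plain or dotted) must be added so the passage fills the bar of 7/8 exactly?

sixteenth note

The bar of 7/8 = 28 thirty-second notes.
Convert each value to thirty-second notes: eighth note = 4; thirty-second = 1; eighth note = 4; eighth = 4; thirty-second = 1; dotted quarter note = 12.
Sum: 4 + 1 + 4 + 4 + 1 + 12 = 26.
Remaining: 28 − 26 = 2 thirty-second notes, which is a sixteenth note.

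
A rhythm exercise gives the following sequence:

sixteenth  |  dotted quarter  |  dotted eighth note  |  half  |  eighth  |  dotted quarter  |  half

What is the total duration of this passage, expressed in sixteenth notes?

34

Express everything in sixteenth notes: sixteenth = 1; dotted quarter = 6; dotted eighth note = 3; half = 8; eighth = 2; dotted quarter = 6; half = 8.
Sum: 1 + 6 + 3 + 8 + 2 + 6 + 8 = 34 sixteenth notes.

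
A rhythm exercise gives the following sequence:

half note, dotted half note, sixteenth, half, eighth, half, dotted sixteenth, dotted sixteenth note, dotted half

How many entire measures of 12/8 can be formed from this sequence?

2

One bar of 12/8 = 48 thirty-second notes.
Working in thirty-second notes: half note = 16; dotted half note = 24; sixteenth = 2; half = 16; eighth = 4; half = 16; dotted sixteenth = 3; dotted sixteenth note = 3; dotted half = 24.
Sum: 16 + 24 + 2 + 16 + 4 + 16 + 3 + 3 + 24 = 108.
108 ÷ 48 = 2 complete bars with 12 left over.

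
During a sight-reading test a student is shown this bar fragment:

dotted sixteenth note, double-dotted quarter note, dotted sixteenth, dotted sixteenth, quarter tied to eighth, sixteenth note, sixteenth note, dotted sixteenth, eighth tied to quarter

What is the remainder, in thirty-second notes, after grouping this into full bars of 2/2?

22

One bar of 2/2 = 32 thirty-second notes.
Convert each value to thirty-second notes: dotted sixteenth note = 3; double-dotted quarter note = 14; dotted sixteenth = 3; dotted sixteenth = 3; quarter tied to eighth (quarter + eighth) = 12; sixteenth note = 2; sixteenth note = 2; dotted sixteenth = 3; eighth tied to quarter (eighth + quarter) = 12.
Total: 3 + 14 + 3 + 3 + 12 + 2 + 2 + 3 + 12 = 54.
54 ÷ 32 = 1 complete bar with 22 thirty-second notes remaining.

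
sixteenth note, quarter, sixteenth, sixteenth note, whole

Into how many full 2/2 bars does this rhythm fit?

One bar of 2/2 = 16 sixteenth notes.
Working in sixteenth notes: sixteenth note = 1; quarter = 4; sixteenth = 1; sixteenth note = 1; whole = 16.
Altogether 1 + 4 + 1 + 1 + 16 = 23.
23 ÷ 16 = 1 complete bar with 7 left over.

1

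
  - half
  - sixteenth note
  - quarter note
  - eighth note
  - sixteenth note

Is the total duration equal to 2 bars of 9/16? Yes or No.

One bar of 9/16 = 9 sixteenth notes, so 2 bars = 18.
Express everything in sixteenth notes: half = 8; sixteenth note = 1; quarter note = 4; eighth note = 2; sixteenth note = 1.
Adding: 8 + 1 + 4 + 2 + 1 = 16.
16 falls short of 18, so the answer is No.

No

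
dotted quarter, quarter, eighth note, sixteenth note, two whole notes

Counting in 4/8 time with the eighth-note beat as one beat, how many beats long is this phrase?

22.5

One eighth-note beat = 2 sixteenth notes.
Convert each value to sixteenth notes: dotted quarter = 6; quarter = 4; eighth note = 2; sixteenth note = 1; whole note = 16; whole note = 16.
Sum: 6 + 4 + 2 + 1 + 16 + 16 = 45.
45 ÷ 2 = 22.5 beats.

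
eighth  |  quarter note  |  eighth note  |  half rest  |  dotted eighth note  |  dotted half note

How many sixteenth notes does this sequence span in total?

31

Each duration in sixteenth notes: eighth = 2; quarter note = 4; eighth note = 2; half rest = 8; dotted eighth note = 3; dotted half note = 12.
Sum: 2 + 4 + 2 + 8 + 3 + 12 = 31 sixteenth notes.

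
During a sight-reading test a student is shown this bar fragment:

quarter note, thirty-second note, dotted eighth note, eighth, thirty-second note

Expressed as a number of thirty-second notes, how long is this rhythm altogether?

20

In thirty-second notes: quarter note = 8; thirty-second note = 1; dotted eighth note = 6; eighth = 4; thirty-second note = 1.
Sum: 8 + 1 + 6 + 4 + 1 = 20 thirty-second notes.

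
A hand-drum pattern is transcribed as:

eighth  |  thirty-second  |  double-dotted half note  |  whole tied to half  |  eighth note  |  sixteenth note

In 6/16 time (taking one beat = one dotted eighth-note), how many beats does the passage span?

14.5

One dotted eighth-note beat = 6 thirty-second notes.
In thirty-second notes: eighth = 4; thirty-second = 1; double-dotted half note = 28; whole tied to half (whole + half) = 48; eighth note = 4; sixteenth note = 2.
Sum: 4 + 1 + 28 + 48 + 4 + 2 = 87.
87 ÷ 6 = 14.5 beats.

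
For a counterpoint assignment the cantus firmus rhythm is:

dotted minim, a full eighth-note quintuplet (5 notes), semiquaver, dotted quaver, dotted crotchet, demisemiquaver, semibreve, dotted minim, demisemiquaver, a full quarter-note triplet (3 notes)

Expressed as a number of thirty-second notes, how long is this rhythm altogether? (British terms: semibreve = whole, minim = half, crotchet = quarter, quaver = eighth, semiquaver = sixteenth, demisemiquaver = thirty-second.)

134

Each duration in thirty-second notes: dotted minim = 24; a full eighth-note quintuplet (5 notes) (five quintuplet eighths span one half) = 16; semiquaver = 2; dotted quaver = 6; dotted crotchet = 12; demisemiquaver = 1; semibreve = 32; dotted minim = 24; demisemiquaver = 1; a full quarter-note triplet (3 notes) (three triplet quarters span one half) = 16.
Sum: 24 + 16 + 2 + 6 + 12 + 1 + 32 + 24 + 1 + 16 = 134 thirty-second notes.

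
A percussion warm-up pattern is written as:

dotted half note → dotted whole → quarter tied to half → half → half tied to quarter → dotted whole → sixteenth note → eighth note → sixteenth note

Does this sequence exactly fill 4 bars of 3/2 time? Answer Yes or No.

Yes

One bar of 3/2 = 24 sixteenth notes, so 4 bars = 96.
In sixteenth notes: dotted half note = 12; dotted whole = 24; quarter tied to half (quarter + half) = 12; half = 8; half tied to quarter (half + quarter) = 12; dotted whole = 24; sixteenth note = 1; eighth note = 2; sixteenth note = 1.
Total: 12 + 24 + 12 + 8 + 12 + 24 + 1 + 2 + 1 = 96.
96 equals 96, so the answer is Yes.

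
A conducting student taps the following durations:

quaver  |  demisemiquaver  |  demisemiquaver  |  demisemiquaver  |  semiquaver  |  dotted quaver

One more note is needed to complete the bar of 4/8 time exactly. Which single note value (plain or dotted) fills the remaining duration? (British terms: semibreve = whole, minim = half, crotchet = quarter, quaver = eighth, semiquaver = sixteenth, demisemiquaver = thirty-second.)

The bar of 4/8 = 16 thirty-second notes.
Convert each value to thirty-second notes: quaver = 4; demisemiquaver = 1; demisemiquaver = 1; demisemiquaver = 1; semiquaver = 2; dotted quaver = 6.
Total: 4 + 1 + 1 + 1 + 2 + 6 = 15.
Remaining: 16 − 15 = 1 thirty-second note, which is a thirty-second note.

thirty-second note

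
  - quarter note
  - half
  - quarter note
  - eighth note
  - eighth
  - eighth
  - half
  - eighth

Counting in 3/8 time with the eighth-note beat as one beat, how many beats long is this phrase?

One eighth-note beat = 2 sixteenth notes.
Working in sixteenth notes: quarter note = 4; half = 8; quarter note = 4; eighth note = 2; eighth = 2; eighth = 2; half = 8; eighth = 2.
Total: 4 + 8 + 4 + 2 + 2 + 2 + 8 + 2 = 32.
32 ÷ 2 = 16 beats.

16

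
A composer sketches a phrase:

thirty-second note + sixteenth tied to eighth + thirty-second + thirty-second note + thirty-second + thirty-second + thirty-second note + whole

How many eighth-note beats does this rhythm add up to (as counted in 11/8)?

One eighth-note beat = 4 thirty-second notes.
Convert each value to thirty-second notes: thirty-second note = 1; sixteenth tied to eighth (sixteenth + eighth) = 6; thirty-second = 1; thirty-second note = 1; thirty-second = 1; thirty-second = 1; thirty-second note = 1; whole = 32.
Adding: 1 + 6 + 1 + 1 + 1 + 1 + 1 + 32 = 44.
44 ÷ 4 = 11 beats.

11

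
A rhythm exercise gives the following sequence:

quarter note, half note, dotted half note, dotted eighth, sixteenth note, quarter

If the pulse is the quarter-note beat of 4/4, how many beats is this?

One quarter-note beat = 4 sixteenth notes.
Each duration in sixteenth notes: quarter note = 4; half note = 8; dotted half note = 12; dotted eighth = 3; sixteenth note = 1; quarter = 4.
Altogether 4 + 8 + 12 + 3 + 1 + 4 = 32.
32 ÷ 4 = 8 beats.

8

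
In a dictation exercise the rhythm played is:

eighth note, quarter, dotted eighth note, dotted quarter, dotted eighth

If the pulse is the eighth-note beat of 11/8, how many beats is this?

One eighth-note beat = 2 sixteenth notes.
Each duration in sixteenth notes: eighth note = 2; quarter = 4; dotted eighth note = 3; dotted quarter = 6; dotted eighth = 3.
Adding: 2 + 4 + 3 + 6 + 3 = 18.
18 ÷ 2 = 9 beats.

9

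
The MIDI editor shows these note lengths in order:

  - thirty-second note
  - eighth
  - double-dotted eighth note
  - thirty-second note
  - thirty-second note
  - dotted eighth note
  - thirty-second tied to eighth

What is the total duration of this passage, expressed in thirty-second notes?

Each duration in thirty-second notes: thirty-second note = 1; eighth = 4; double-dotted eighth note = 7; thirty-second note = 1; thirty-second note = 1; dotted eighth note = 6; thirty-second tied to eighth (thirty-second + eighth) = 5.
Adding: 1 + 4 + 7 + 1 + 1 + 6 + 5 = 25 thirty-second notes.

25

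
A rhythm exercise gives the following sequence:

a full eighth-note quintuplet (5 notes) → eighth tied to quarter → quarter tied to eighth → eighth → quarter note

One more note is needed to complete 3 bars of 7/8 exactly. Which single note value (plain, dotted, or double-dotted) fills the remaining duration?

3 bars of 7/8 = 21 eighth notes.
In eighth notes: a full eighth-note quintuplet (5 notes) (five quintuplet eighths span one half) = 4; eighth tied to quarter (eighth + quarter) = 3; quarter tied to eighth (quarter + eighth) = 3; eighth = 1; quarter note = 2.
Sum: 4 + 3 + 3 + 1 + 2 = 13.
Remaining: 21 − 13 = 8 eighth notes, which is a whole note.

whole note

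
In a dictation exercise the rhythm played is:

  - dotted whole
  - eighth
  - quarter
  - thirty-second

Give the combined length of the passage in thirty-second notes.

61

Convert each value to thirty-second notes: dotted whole = 48; eighth = 4; quarter = 8; thirty-second = 1.
Altogether 48 + 4 + 8 + 1 = 61 thirty-second notes.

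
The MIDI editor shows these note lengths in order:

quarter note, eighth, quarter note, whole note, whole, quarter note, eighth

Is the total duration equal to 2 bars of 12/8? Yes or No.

Yes

One bar of 12/8 = 12 eighth notes, so 2 bars = 24.
In eighth notes: quarter note = 2; eighth = 1; quarter note = 2; whole note = 8; whole = 8; quarter note = 2; eighth = 1.
Altogether 2 + 1 + 2 + 8 + 8 + 2 + 1 = 24.
24 equals 24, so the answer is Yes.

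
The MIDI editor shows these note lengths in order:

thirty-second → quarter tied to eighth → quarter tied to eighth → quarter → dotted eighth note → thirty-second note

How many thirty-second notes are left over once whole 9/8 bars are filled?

One bar of 9/8 = 36 thirty-second notes.
Each duration in thirty-second notes: thirty-second = 1; quarter tied to eighth (quarter + eighth) = 12; quarter tied to eighth (quarter + eighth) = 12; quarter = 8; dotted eighth note = 6; thirty-second note = 1.
Altogether 1 + 12 + 12 + 8 + 6 + 1 = 40.
40 ÷ 36 = 1 complete bar with 4 thirty-second notes remaining.

4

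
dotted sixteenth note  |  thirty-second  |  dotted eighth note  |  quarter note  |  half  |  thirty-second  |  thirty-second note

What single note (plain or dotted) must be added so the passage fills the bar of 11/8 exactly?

The bar of 11/8 = 44 thirty-second notes.
Express everything in thirty-second notes: dotted sixteenth note = 3; thirty-second = 1; dotted eighth note = 6; quarter note = 8; half = 16; thirty-second = 1; thirty-second note = 1.
Sum: 3 + 1 + 6 + 8 + 16 + 1 + 1 = 36.
Remaining: 44 − 36 = 8 thirty-second notes, which is a quarter note.

quarter note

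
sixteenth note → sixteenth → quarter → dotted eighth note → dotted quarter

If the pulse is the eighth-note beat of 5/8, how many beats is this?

7.5

One eighth-note beat = 2 sixteenth notes.
Convert each value to sixteenth notes: sixteenth note = 1; sixteenth = 1; quarter = 4; dotted eighth note = 3; dotted quarter = 6.
Sum: 1 + 1 + 4 + 3 + 6 = 15.
15 ÷ 2 = 7.5 beats.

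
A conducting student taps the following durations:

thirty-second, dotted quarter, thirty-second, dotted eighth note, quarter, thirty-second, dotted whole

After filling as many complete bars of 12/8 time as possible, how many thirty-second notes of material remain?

One bar of 12/8 = 48 thirty-second notes.
In thirty-second notes: thirty-second = 1; dotted quarter = 12; thirty-second = 1; dotted eighth note = 6; quarter = 8; thirty-second = 1; dotted whole = 48.
Total: 1 + 12 + 1 + 6 + 8 + 1 + 48 = 77.
77 ÷ 48 = 1 complete bar with 29 thirty-second notes remaining.

29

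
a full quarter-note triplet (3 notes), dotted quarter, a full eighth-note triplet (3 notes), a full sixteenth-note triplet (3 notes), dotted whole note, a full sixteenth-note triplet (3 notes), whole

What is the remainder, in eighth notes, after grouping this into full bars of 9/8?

One bar of 9/8 = 9 eighth notes.
In eighth notes: a full quarter-note triplet (3 notes) (three triplet quarters span one half) = 4; dotted quarter = 3; a full eighth-note triplet (3 notes) (three triplet eighths span one quarter) = 2; a full sixteenth-note triplet (3 notes) (three triplet sixteenths span one eighth) = 1; dotted whole note = 12; a full sixteenth-note triplet (3 notes) (three triplet sixteenths span one eighth) = 1; whole = 8.
Altogether 4 + 3 + 2 + 1 + 12 + 1 + 8 = 31.
31 ÷ 9 = 3 complete bars with 4 eighth notes remaining.

4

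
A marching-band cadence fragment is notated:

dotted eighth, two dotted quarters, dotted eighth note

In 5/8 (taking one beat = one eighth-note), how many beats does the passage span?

9

One eighth-note beat = 2 sixteenth notes.
Convert each value to sixteenth notes: dotted eighth = 3; dotted quarter = 6; dotted quarter = 6; dotted eighth note = 3.
Adding: 3 + 6 + 6 + 3 = 18.
18 ÷ 2 = 9 beats.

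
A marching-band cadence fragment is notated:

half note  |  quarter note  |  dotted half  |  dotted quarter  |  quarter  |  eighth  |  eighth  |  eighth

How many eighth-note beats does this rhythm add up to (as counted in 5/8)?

20

One eighth-note beat = 2 sixteenth notes.
Convert each value to sixteenth notes: half note = 8; quarter note = 4; dotted half = 12; dotted quarter = 6; quarter = 4; eighth = 2; eighth = 2; eighth = 2.
Adding: 8 + 4 + 12 + 6 + 4 + 2 + 2 + 2 = 40.
40 ÷ 2 = 20 beats.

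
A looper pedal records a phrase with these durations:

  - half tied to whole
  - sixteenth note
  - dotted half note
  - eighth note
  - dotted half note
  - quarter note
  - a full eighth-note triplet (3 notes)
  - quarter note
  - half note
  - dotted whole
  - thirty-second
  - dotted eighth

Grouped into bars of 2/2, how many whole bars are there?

One bar of 2/2 = 32 thirty-second notes.
Convert each value to thirty-second notes: half tied to whole (half + whole) = 48; sixteenth note = 2; dotted half note = 24; eighth note = 4; dotted half note = 24; quarter note = 8; a full eighth-note triplet (3 notes) (three triplet eighths span one quarter) = 8; quarter note = 8; half note = 16; dotted whole = 48; thirty-second = 1; dotted eighth = 6.
Altogether 48 + 2 + 24 + 4 + 24 + 8 + 8 + 8 + 16 + 48 + 1 + 6 = 197.
197 ÷ 32 = 6 complete bars with 5 left over.

6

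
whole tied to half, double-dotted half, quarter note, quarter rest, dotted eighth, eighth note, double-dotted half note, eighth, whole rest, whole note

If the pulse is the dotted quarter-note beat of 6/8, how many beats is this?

One dotted quarter-note beat = 6 sixteenth notes.
Working in sixteenth notes: whole tied to half (whole + half) = 24; double-dotted half = 14; quarter note = 4; quarter rest = 4; dotted eighth = 3; eighth note = 2; double-dotted half note = 14; eighth = 2; whole rest = 16; whole note = 16.
Total: 24 + 14 + 4 + 4 + 3 + 2 + 14 + 2 + 16 + 16 = 99.
99 ÷ 6 = 16.5 beats.

16.5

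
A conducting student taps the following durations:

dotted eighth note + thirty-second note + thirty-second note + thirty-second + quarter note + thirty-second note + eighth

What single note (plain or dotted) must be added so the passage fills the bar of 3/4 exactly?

sixteenth note

The bar of 3/4 = 24 thirty-second notes.
Working in thirty-second notes: dotted eighth note = 6; thirty-second note = 1; thirty-second note = 1; thirty-second = 1; quarter note = 8; thirty-second note = 1; eighth = 4.
Adding: 6 + 1 + 1 + 1 + 8 + 1 + 4 = 22.
Remaining: 24 − 22 = 2 thirty-second notes, which is a sixteenth note.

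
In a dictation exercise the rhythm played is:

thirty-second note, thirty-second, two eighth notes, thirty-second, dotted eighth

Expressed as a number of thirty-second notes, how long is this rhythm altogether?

17

Express everything in thirty-second notes: thirty-second note = 1; thirty-second = 1; eighth note = 4; eighth note = 4; thirty-second = 1; dotted eighth = 6.
Sum: 1 + 1 + 4 + 4 + 1 + 6 = 17 thirty-second notes.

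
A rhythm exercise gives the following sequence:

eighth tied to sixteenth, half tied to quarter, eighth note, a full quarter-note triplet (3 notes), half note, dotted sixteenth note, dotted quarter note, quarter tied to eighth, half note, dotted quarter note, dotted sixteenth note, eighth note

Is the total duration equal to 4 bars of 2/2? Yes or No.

Yes

One bar of 2/2 = 32 thirty-second notes, so 4 bars = 128.
Express everything in thirty-second notes: eighth tied to sixteenth (eighth + sixteenth) = 6; half tied to quarter (half + quarter) = 24; eighth note = 4; a full quarter-note triplet (3 notes) (three triplet quarters span one half) = 16; half note = 16; dotted sixteenth note = 3; dotted quarter note = 12; quarter tied to eighth (quarter + eighth) = 12; half note = 16; dotted quarter note = 12; dotted sixteenth note = 3; eighth note = 4.
Altogether 6 + 24 + 4 + 16 + 16 + 3 + 12 + 12 + 16 + 12 + 3 + 4 = 128.
128 equals 128, so the answer is Yes.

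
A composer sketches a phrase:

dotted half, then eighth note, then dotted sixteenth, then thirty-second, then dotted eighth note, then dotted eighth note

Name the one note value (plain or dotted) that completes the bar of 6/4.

eighth note

The bar of 6/4 = 48 thirty-second notes.
Working in thirty-second notes: dotted half = 24; eighth note = 4; dotted sixteenth = 3; thirty-second = 1; dotted eighth note = 6; dotted eighth note = 6.
Altogether 24 + 4 + 3 + 1 + 6 + 6 = 44.
Remaining: 48 − 44 = 4 thirty-second notes, which is a eighth note.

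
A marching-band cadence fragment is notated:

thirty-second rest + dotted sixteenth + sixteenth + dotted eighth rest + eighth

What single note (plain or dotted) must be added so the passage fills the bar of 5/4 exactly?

dotted half note

The bar of 5/4 = 40 thirty-second notes.
In thirty-second notes: thirty-second rest = 1; dotted sixteenth = 3; sixteenth = 2; dotted eighth rest = 6; eighth = 4.
Sum: 1 + 3 + 2 + 6 + 4 = 16.
Remaining: 40 − 16 = 24 thirty-second notes, which is a dotted half note.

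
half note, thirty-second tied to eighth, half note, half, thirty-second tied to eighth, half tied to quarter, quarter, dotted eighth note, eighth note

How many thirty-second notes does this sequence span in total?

100

In thirty-second notes: half note = 16; thirty-second tied to eighth (thirty-second + eighth) = 5; half note = 16; half = 16; thirty-second tied to eighth (thirty-second + eighth) = 5; half tied to quarter (half + quarter) = 24; quarter = 8; dotted eighth note = 6; eighth note = 4.
Total: 16 + 5 + 16 + 16 + 5 + 24 + 8 + 6 + 4 = 100 thirty-second notes.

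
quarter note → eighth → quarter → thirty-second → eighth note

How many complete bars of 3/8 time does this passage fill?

2

One bar of 3/8 = 12 thirty-second notes.
Working in thirty-second notes: quarter note = 8; eighth = 4; quarter = 8; thirty-second = 1; eighth note = 4.
Adding: 8 + 4 + 8 + 1 + 4 = 25.
25 ÷ 12 = 2 complete bars with 1 left over.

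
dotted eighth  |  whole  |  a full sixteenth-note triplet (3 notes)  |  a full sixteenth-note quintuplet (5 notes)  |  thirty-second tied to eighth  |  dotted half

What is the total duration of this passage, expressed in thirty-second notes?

79

Convert each value to thirty-second notes: dotted eighth = 6; whole = 32; a full sixteenth-note triplet (3 notes) (three triplet sixteenths span one eighth) = 4; a full sixteenth-note quintuplet (5 notes) (five quintuplet sixteenths span one quarter) = 8; thirty-second tied to eighth (thirty-second + eighth) = 5; dotted half = 24.
Sum: 6 + 32 + 4 + 8 + 5 + 24 = 79 thirty-second notes.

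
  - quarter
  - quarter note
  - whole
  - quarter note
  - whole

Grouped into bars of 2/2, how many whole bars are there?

One bar of 2/2 = 4 quarter notes.
Each duration in quarter notes: quarter = 1; quarter note = 1; whole = 4; quarter note = 1; whole = 4.
Adding: 1 + 1 + 4 + 1 + 4 = 11.
11 ÷ 4 = 2 complete bars with 3 left over.

2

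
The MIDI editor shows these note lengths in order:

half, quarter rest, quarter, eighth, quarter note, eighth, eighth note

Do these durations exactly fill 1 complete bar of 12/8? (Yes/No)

No

One bar of 12/8 = 12 eighth notes.
Each duration in eighth notes: half = 4; quarter rest = 2; quarter = 2; eighth = 1; quarter note = 2; eighth = 1; eighth note = 1.
Altogether 4 + 2 + 2 + 1 + 2 + 1 + 1 = 13.
13 exceeds 12, so the answer is No.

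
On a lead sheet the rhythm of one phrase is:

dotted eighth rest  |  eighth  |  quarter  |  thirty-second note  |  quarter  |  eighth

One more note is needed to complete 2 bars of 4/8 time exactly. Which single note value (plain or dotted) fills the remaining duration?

2 bars of 4/8 = 32 thirty-second notes.
Express everything in thirty-second notes: dotted eighth rest = 6; eighth = 4; quarter = 8; thirty-second note = 1; quarter = 8; eighth = 4.
Adding: 6 + 4 + 8 + 1 + 8 + 4 = 31.
Remaining: 32 − 31 = 1 thirty-second note, which is a thirty-second note.

thirty-second note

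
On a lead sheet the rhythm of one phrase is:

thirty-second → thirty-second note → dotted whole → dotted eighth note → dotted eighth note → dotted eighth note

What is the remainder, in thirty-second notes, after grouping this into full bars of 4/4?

4

One bar of 4/4 = 32 thirty-second notes.
Working in thirty-second notes: thirty-second = 1; thirty-second note = 1; dotted whole = 48; dotted eighth note = 6; dotted eighth note = 6; dotted eighth note = 6.
Altogether 1 + 1 + 48 + 6 + 6 + 6 = 68.
68 ÷ 32 = 2 complete bars with 4 thirty-second notes remaining.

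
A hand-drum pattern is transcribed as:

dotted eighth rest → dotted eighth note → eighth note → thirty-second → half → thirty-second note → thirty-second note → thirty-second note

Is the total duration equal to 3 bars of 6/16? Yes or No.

Yes

One bar of 6/16 = 12 thirty-second notes, so 3 bars = 36.
In thirty-second notes: dotted eighth rest = 6; dotted eighth note = 6; eighth note = 4; thirty-second = 1; half = 16; thirty-second note = 1; thirty-second note = 1; thirty-second note = 1.
Adding: 6 + 6 + 4 + 1 + 16 + 1 + 1 + 1 = 36.
36 equals 36, so the answer is Yes.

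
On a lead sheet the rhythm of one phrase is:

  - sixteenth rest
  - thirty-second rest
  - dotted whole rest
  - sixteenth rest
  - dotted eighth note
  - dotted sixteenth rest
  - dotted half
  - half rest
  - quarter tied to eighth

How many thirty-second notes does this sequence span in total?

Each duration in thirty-second notes: sixteenth rest = 2; thirty-second rest = 1; dotted whole rest = 48; sixteenth rest = 2; dotted eighth note = 6; dotted sixteenth rest = 3; dotted half = 24; half rest = 16; quarter tied to eighth (quarter + eighth) = 12.
Adding: 2 + 1 + 48 + 2 + 6 + 3 + 24 + 16 + 12 = 114 thirty-second notes.

114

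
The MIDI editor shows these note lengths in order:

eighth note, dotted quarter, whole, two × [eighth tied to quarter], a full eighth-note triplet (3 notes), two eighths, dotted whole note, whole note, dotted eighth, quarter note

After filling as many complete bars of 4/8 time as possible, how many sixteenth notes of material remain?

One bar of 4/8 = 8 sixteenth notes.
In sixteenth notes: eighth note = 2; dotted quarter = 6; whole = 16; eighth tied to quarter (eighth + quarter) = 6; eighth tied to quarter (eighth + quarter) = 6; a full eighth-note triplet (3 notes) (three triplet eighths span one quarter) = 4; eighth = 2; eighth = 2; dotted whole note = 24; whole note = 16; dotted eighth = 3; quarter note = 4.
Sum: 2 + 6 + 16 + 6 + 6 + 4 + 2 + 2 + 24 + 16 + 3 + 4 = 91.
91 ÷ 8 = 11 complete bars with 3 sixteenth notes remaining.

3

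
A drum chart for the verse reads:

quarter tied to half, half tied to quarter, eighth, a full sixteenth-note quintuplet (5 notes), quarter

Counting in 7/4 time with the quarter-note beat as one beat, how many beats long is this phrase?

8.5

One quarter-note beat = 2 eighth notes.
In eighth notes: quarter tied to half (quarter + half) = 6; half tied to quarter (half + quarter) = 6; eighth = 1; a full sixteenth-note quintuplet (5 notes) (five quintuplet sixteenths span one quarter) = 2; quarter = 2.
Adding: 6 + 6 + 1 + 2 + 2 = 17.
17 ÷ 2 = 8.5 beats.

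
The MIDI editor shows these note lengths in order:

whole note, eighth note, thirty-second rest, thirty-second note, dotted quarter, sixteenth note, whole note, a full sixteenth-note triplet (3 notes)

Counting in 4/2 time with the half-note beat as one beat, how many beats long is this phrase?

One half-note beat = 16 thirty-second notes.
Convert each value to thirty-second notes: whole note = 32; eighth note = 4; thirty-second rest = 1; thirty-second note = 1; dotted quarter = 12; sixteenth note = 2; whole note = 32; a full sixteenth-note triplet (3 notes) (three triplet sixteenths span one eighth) = 4.
Total: 32 + 4 + 1 + 1 + 12 + 2 + 32 + 4 = 88.
88 ÷ 16 = 5.5 beats.

5.5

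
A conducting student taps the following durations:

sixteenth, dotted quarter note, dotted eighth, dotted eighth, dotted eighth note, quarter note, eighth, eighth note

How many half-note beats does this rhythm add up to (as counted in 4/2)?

3

One half-note beat = 8 sixteenth notes.
Express everything in sixteenth notes: sixteenth = 1; dotted quarter note = 6; dotted eighth = 3; dotted eighth = 3; dotted eighth note = 3; quarter note = 4; eighth = 2; eighth note = 2.
Adding: 1 + 6 + 3 + 3 + 3 + 4 + 2 + 2 = 24.
24 ÷ 8 = 3 beats.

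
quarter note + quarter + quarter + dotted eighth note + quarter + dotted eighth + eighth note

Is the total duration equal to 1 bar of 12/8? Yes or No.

One bar of 12/8 = 24 sixteenth notes.
Convert each value to sixteenth notes: quarter note = 4; quarter = 4; quarter = 4; dotted eighth note = 3; quarter = 4; dotted eighth = 3; eighth note = 2.
Altogether 4 + 4 + 4 + 3 + 4 + 3 + 2 = 24.
24 equals 24, so the answer is Yes.

Yes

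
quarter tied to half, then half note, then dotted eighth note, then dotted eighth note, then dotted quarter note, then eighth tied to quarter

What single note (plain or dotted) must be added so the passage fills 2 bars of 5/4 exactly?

2 bars of 5/4 = 40 sixteenth notes.
Convert each value to sixteenth notes: quarter tied to half (quarter + half) = 12; half note = 8; dotted eighth note = 3; dotted eighth note = 3; dotted quarter note = 6; eighth tied to quarter (eighth + quarter) = 6.
Total: 12 + 8 + 3 + 3 + 6 + 6 = 38.
Remaining: 40 − 38 = 2 sixteenth notes, which is a eighth note.

eighth note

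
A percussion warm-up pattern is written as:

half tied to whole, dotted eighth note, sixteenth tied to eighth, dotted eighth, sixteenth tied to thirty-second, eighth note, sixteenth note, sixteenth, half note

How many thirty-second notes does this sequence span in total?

In thirty-second notes: half tied to whole (half + whole) = 48; dotted eighth note = 6; sixteenth tied to eighth (sixteenth + eighth) = 6; dotted eighth = 6; sixteenth tied to thirty-second (sixteenth + thirty-second) = 3; eighth note = 4; sixteenth note = 2; sixteenth = 2; half note = 16.
Adding: 48 + 6 + 6 + 6 + 3 + 4 + 2 + 2 + 16 = 93 thirty-second notes.

93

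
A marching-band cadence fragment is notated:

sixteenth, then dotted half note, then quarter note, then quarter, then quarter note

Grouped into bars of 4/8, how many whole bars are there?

3

One bar of 4/8 = 8 sixteenth notes.
Each duration in sixteenth notes: sixteenth = 1; dotted half note = 12; quarter note = 4; quarter = 4; quarter note = 4.
Altogether 1 + 12 + 4 + 4 + 4 = 25.
25 ÷ 8 = 3 complete bars with 1 left over.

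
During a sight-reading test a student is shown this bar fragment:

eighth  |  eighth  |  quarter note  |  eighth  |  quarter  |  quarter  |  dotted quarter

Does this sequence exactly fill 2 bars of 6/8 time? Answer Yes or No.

One bar of 6/8 = 6 eighth notes, so 2 bars = 12.
Convert each value to eighth notes: eighth = 1; eighth = 1; quarter note = 2; eighth = 1; quarter = 2; quarter = 2; dotted quarter = 3.
Sum: 1 + 1 + 2 + 1 + 2 + 2 + 3 = 12.
12 equals 12, so the answer is Yes.

Yes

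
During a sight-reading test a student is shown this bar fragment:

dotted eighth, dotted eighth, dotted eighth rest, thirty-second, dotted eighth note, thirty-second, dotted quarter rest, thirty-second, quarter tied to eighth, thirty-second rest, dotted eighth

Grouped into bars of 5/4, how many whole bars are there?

1

One bar of 5/4 = 40 thirty-second notes.
Convert each value to thirty-second notes: dotted eighth = 6; dotted eighth = 6; dotted eighth rest = 6; thirty-second = 1; dotted eighth note = 6; thirty-second = 1; dotted quarter rest = 12; thirty-second = 1; quarter tied to eighth (quarter + eighth) = 12; thirty-second rest = 1; dotted eighth = 6.
Adding: 6 + 6 + 6 + 1 + 6 + 1 + 12 + 1 + 12 + 1 + 6 = 58.
58 ÷ 40 = 1 complete bar with 18 left over.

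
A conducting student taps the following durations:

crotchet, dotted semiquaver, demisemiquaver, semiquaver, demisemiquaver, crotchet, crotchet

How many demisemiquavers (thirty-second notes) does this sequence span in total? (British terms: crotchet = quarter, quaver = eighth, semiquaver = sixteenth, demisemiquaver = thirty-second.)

In thirty-second notes: crotchet = 8; dotted semiquaver = 3; demisemiquaver = 1; semiquaver = 2; demisemiquaver = 1; crotchet = 8; crotchet = 8.
Altogether 8 + 3 + 1 + 2 + 1 + 8 + 8 = 31 thirty-second notes.

31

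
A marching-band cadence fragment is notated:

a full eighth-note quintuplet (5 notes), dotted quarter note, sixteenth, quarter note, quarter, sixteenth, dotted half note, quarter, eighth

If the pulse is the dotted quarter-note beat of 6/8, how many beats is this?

One dotted quarter-note beat = 6 sixteenth notes.
Each duration in sixteenth notes: a full eighth-note quintuplet (5 notes) (five quintuplet eighths span one half) = 8; dotted quarter note = 6; sixteenth = 1; quarter note = 4; quarter = 4; sixteenth = 1; dotted half note = 12; quarter = 4; eighth = 2.
Altogether 8 + 6 + 1 + 4 + 4 + 1 + 12 + 4 + 2 = 42.
42 ÷ 6 = 7 beats.

7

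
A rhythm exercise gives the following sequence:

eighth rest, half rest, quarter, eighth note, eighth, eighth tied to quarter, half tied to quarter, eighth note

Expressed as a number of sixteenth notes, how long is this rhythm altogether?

Each duration in sixteenth notes: eighth rest = 2; half rest = 8; quarter = 4; eighth note = 2; eighth = 2; eighth tied to quarter (eighth + quarter) = 6; half tied to quarter (half + quarter) = 12; eighth note = 2.
Total: 2 + 8 + 4 + 2 + 2 + 6 + 12 + 2 = 38 sixteenth notes.

38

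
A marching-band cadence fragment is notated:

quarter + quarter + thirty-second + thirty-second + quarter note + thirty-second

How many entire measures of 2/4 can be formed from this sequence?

1

One bar of 2/4 = 16 thirty-second notes.
Convert each value to thirty-second notes: quarter = 8; quarter = 8; thirty-second = 1; thirty-second = 1; quarter note = 8; thirty-second = 1.
Adding: 8 + 8 + 1 + 1 + 8 + 1 = 27.
27 ÷ 16 = 1 complete bar with 11 left over.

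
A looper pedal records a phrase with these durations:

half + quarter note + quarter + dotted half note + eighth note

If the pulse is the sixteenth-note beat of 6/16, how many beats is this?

30

One sixteenth-note beat = 2 thirty-second notes.
Convert each value to thirty-second notes: half = 16; quarter note = 8; quarter = 8; dotted half note = 24; eighth note = 4.
Altogether 16 + 8 + 8 + 24 + 4 = 60.
60 ÷ 2 = 30 beats.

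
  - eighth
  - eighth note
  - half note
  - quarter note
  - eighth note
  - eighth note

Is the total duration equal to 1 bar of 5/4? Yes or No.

One bar of 5/4 = 10 eighth notes.
Working in eighth notes: eighth = 1; eighth note = 1; half note = 4; quarter note = 2; eighth note = 1; eighth note = 1.
Adding: 1 + 1 + 4 + 2 + 1 + 1 = 10.
10 equals 10, so the answer is Yes.

Yes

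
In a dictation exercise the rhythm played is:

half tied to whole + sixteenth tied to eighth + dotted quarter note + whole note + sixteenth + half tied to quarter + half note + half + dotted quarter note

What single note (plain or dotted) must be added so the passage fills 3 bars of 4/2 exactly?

dotted half note

3 bars of 4/2 = 96 sixteenth notes.
Convert each value to sixteenth notes: half tied to whole (half + whole) = 24; sixteenth tied to eighth (sixteenth + eighth) = 3; dotted quarter note = 6; whole note = 16; sixteenth = 1; half tied to quarter (half + quarter) = 12; half note = 8; half = 8; dotted quarter note = 6.
Sum: 24 + 3 + 6 + 16 + 1 + 12 + 8 + 8 + 6 = 84.
Remaining: 96 − 84 = 12 sixteenth notes, which is a dotted half note.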